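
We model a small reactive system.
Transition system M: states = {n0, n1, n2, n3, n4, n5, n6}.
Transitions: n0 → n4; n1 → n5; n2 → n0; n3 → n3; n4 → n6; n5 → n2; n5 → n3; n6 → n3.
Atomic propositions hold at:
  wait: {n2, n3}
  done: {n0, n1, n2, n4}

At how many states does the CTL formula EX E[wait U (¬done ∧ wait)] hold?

Sat(¬done) = {n3, n5, n6}
Sat(¬done ∧ wait) = {n3}
E[wait U (¬done ∧ wait)]: least fixpoint, start Z0 = Sat((¬done ∧ wait)) = {n3}, add states in Sat(wait) with some successor in Z. Already a fixed point.
Sat(E[wait U (¬done ∧ wait)]) = {n3}
Sat(EX E[wait U (¬done ∧ wait)]) = {s : some successor in {n3}} = {n3, n5, n6}
|Sat(EX E[wait U (¬done ∧ wait)])| = |{n3, n5, n6}| = 3.

3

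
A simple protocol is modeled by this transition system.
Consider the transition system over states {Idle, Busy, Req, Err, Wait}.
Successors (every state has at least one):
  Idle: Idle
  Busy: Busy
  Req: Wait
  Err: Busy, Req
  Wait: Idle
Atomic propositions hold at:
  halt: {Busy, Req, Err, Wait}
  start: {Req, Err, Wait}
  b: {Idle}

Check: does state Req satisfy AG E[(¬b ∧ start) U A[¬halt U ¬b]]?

Sat(¬b) = {Busy, Req, Err, Wait}
Sat(¬b ∧ start) = {Req, Err, Wait}
Sat(¬halt) = {Idle}
A[¬halt U ¬b]: least fixpoint, start Z0 = Sat(¬b) = {Busy, Req, Err, Wait}, add states in Sat(¬halt) with every successor in Z. Already a fixed point.
Sat(A[¬halt U ¬b]) = {Busy, Req, Err, Wait}
E[(¬b ∧ start) U A[¬halt U ¬b]]: least fixpoint, start Z0 = Sat(A[¬halt U ¬b]) = {Busy, Req, Err, Wait}, add states in Sat(¬b ∧ start) with some successor in Z. Already a fixed point.
Sat(E[(¬b ∧ start) U A[¬halt U ¬b]]) = {Busy, Req, Err, Wait}
AG E[(¬b ∧ start) U A[¬halt U ¬b]]: greatest fixpoint, start Z0 = {Busy, Req, Err, Wait}, keep only states in Sat with every successor in Z. Z1 = {Busy, Req, Err}; Z2 = {Busy, Err}; Z3 = {Busy}; fixed.
Sat(AG E[(¬b ∧ start) U A[¬halt U ¬b]]) = {Busy}
Req ∉ Sat(AG E[(¬b ∧ start) U A[¬halt U ¬b]]) = {Busy}, so the formula does not hold at Req.

No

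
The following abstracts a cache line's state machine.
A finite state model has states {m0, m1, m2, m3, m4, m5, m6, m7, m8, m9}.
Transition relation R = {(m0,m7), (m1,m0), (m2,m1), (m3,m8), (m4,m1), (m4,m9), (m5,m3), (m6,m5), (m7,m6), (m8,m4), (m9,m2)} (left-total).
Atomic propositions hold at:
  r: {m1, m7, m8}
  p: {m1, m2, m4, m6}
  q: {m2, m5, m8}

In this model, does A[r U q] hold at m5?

Yes

A[r U q]: least fixpoint, start Z0 = Sat(q) = {m2, m5, m8}, add states in Sat(r) with every successor in Z. Already a fixed point.
Sat(A[r U q]) = {m2, m5, m8}
m5 ∈ Sat(A[r U q]) = {m2, m5, m8}, so the formula holds at m5.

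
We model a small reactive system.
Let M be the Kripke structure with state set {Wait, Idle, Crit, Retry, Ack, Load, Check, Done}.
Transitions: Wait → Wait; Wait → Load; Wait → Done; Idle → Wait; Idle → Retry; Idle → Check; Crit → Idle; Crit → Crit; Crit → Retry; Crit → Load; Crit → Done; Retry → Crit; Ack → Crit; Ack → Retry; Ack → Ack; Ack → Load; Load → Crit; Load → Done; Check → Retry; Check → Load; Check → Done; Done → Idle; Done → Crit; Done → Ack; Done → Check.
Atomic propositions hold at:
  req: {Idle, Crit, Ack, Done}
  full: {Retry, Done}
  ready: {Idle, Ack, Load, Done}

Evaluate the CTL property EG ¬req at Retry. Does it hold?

Sat(¬req) = {Wait, Retry, Load, Check}
EG ¬req: greatest fixpoint, start Z0 = {Wait, Retry, Load, Check}, keep only states in Sat with some successor in Z. Z1 = {Wait, Check}; Z2 = {Wait}; fixed.
Sat(EG ¬req) = {Wait}
Retry ∉ Sat(EG ¬req) = {Wait}, so the formula does not hold at Retry.

No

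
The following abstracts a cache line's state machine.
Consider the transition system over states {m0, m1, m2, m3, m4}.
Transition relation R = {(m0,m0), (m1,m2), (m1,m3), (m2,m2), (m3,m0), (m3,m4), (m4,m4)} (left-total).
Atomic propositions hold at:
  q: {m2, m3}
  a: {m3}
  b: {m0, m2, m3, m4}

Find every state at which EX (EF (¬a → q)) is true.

Sat(¬a) = {m0, m1, m2, m4}
Sat(¬a → q) = {m2, m3}
EF (¬a → q): least fixpoint, start Z0 = {m2, m3}, add states with some successor in Z. Z1 = {m1, m2, m3}; fixed.
Sat(EF (¬a → q)) = {m1, m2, m3}
Sat(EX (EF (¬a → q))) = {s : some successor in {m1, m2, m3}} = {m1, m2}

{m1, m2}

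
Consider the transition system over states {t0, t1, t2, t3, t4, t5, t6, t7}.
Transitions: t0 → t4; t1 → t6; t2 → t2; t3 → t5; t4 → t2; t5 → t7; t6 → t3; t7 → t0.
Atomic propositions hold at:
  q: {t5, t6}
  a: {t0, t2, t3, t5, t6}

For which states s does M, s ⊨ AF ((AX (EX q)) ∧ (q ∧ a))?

Sat(EX q) = {s : some successor in {t5, t6}} = {t1, t3}
Sat(AX (EX q)) = {s : every successor in {t1, t3}} = {t6}
Sat(q ∧ a) = {t5, t6}
Sat((AX (EX q)) ∧ (q ∧ a)) = {t6}
AF ((AX (EX q)) ∧ (q ∧ a)): least fixpoint, start Z0 = {t6}, add states with every successor in Z. Z1 = {t1, t6}; fixed.
Sat(AF ((AX (EX q)) ∧ (q ∧ a))) = {t1, t6}

{t1, t6}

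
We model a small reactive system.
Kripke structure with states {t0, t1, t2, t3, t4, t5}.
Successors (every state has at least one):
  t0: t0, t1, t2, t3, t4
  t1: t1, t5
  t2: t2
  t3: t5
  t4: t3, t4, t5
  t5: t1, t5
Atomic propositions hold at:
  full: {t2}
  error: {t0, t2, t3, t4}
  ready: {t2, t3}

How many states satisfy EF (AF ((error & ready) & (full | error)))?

4

Sat(error & ready) = {t2, t3}
Sat(full | error) = {t0, t2, t3, t4}
Sat((error & ready) & (full | error)) = {t2, t3}
AF ((error & ready) & (full | error)): least fixpoint, start Z0 = {t2, t3}, add states with every successor in Z. Already a fixed point.
Sat(AF ((error & ready) & (full | error))) = {t2, t3}
EF (AF ((error & ready) & (full | error))): least fixpoint, start Z0 = {t2, t3}, add states with some successor in Z. Z1 = {t0, t2, t3, t4}; fixed.
Sat(EF (AF ((error & ready) & (full | error)))) = {t0, t2, t3, t4}
|Sat(EF (AF ((error & ready) & (full | error))))| = |{t0, t2, t3, t4}| = 4.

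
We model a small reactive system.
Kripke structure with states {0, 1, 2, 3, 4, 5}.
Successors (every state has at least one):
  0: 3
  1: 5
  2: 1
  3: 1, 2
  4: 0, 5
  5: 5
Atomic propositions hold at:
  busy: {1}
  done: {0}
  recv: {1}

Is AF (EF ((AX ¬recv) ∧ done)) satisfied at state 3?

Sat(¬recv) = {0, 2, 3, 4, 5}
Sat(AX ¬recv) = {s : every successor in {0, 2, 3, 4, 5}} = {0, 1, 4, 5}
Sat((AX ¬recv) ∧ done) = {0}
EF ((AX ¬recv) ∧ done): least fixpoint, start Z0 = {0}, add states with some successor in Z. Z1 = {0, 4}; fixed.
Sat(EF ((AX ¬recv) ∧ done)) = {0, 4}
AF (EF ((AX ¬recv) ∧ done)): least fixpoint, start Z0 = {0, 4}, add states with every successor in Z. Already a fixed point.
Sat(AF (EF ((AX ¬recv) ∧ done))) = {0, 4}
3 ∉ Sat(AF (EF ((AX ¬recv) ∧ done))) = {0, 4}, so the formula does not hold at 3.

No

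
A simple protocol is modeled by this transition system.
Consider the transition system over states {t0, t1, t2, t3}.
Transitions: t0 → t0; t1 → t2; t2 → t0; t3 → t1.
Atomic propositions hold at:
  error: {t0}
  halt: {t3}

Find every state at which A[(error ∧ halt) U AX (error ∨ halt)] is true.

Sat(error ∧ halt) = ∅
Sat(error ∨ halt) = {t0, t3}
Sat(AX (error ∨ halt)) = {s : every successor in {t0, t3}} = {t0, t2}
A[(error ∧ halt) U AX (error ∨ halt)]: least fixpoint, start Z0 = Sat(AX (error ∨ halt)) = {t0, t2}, add states in Sat(error ∧ halt) with every successor in Z. Already a fixed point.
Sat(A[(error ∧ halt) U AX (error ∨ halt)]) = {t0, t2}

{t0, t2}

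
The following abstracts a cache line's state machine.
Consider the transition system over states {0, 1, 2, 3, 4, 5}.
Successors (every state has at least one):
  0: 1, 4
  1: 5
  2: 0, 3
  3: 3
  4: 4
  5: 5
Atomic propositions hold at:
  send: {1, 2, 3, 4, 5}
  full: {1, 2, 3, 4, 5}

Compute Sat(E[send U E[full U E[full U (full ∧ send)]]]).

Sat(full ∧ send) = {1, 2, 3, 4, 5}
E[full U (full ∧ send)]: least fixpoint, start Z0 = Sat((full ∧ send)) = {1, 2, 3, 4, 5}, add states in Sat(full) with some successor in Z. Already a fixed point.
Sat(E[full U (full ∧ send)]) = {1, 2, 3, 4, 5}
E[full U E[full U (full ∧ send)]]: least fixpoint, start Z0 = Sat(E[full U (full ∧ send)]) = {1, 2, 3, 4, 5}, add states in Sat(full) with some successor in Z. Already a fixed point.
Sat(E[full U E[full U (full ∧ send)]]) = {1, 2, 3, 4, 5}
E[send U E[full U E[full U (full ∧ send)]]]: least fixpoint, start Z0 = Sat(E[full U E[full U (full ∧ send)]]) = {1, 2, 3, 4, 5}, add states in Sat(send) with some successor in Z. Already a fixed point.
Sat(E[send U E[full U E[full U (full ∧ send)]]]) = {1, 2, 3, 4, 5}

{1, 2, 3, 4, 5}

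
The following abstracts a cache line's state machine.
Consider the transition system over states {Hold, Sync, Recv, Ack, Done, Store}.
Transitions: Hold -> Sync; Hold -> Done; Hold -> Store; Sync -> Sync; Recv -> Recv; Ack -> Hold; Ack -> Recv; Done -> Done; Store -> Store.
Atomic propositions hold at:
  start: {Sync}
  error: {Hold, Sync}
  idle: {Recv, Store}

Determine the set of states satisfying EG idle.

EG idle: greatest fixpoint, start Z0 = {Recv, Store}, keep only states in Sat with some successor in Z. Already a fixed point.
Sat(EG idle) = {Recv, Store}

{Recv, Store}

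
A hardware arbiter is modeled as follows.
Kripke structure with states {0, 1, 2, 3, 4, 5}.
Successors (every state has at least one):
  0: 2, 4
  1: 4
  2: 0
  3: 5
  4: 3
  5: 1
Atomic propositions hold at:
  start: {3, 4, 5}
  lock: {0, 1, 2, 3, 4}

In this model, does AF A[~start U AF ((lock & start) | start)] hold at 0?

Sat(~start) = {0, 1, 2}
Sat(lock & start) = {3, 4}
Sat((lock & start) | start) = {3, 4, 5}
AF ((lock & start) | start): least fixpoint, start Z0 = {3, 4, 5}, add states with every successor in Z. Z1 = {1, 3, 4, 5}; fixed.
Sat(AF ((lock & start) | start)) = {1, 3, 4, 5}
A[~start U AF ((lock & start) | start)]: least fixpoint, start Z0 = Sat(AF ((lock & start) | start)) = {1, 3, 4, 5}, add states in Sat(~start) with every successor in Z. Already a fixed point.
Sat(A[~start U AF ((lock & start) | start)]) = {1, 3, 4, 5}
AF A[~start U AF ((lock & start) | start)]: least fixpoint, start Z0 = {1, 3, 4, 5}, add states with every successor in Z. Already a fixed point.
Sat(AF A[~start U AF ((lock & start) | start)]) = {1, 3, 4, 5}
0 ∉ Sat(AF A[~start U AF ((lock & start) | start)]) = {1, 3, 4, 5}, so the formula does not hold at 0.

No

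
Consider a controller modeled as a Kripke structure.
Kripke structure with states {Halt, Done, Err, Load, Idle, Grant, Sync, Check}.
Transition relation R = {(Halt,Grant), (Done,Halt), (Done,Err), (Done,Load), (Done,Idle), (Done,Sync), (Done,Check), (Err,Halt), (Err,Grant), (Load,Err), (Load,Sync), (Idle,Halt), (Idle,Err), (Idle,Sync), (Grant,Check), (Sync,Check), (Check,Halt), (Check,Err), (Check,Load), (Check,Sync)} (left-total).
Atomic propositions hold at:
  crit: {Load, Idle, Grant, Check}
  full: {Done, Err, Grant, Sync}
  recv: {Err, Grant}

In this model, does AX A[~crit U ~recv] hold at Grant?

Yes

Sat(~crit) = {Halt, Done, Err, Sync}
Sat(~recv) = {Halt, Done, Load, Idle, Sync, Check}
A[~crit U ~recv]: least fixpoint, start Z0 = Sat(~recv) = {Halt, Done, Load, Idle, Sync, Check}, add states in Sat(~crit) with every successor in Z. Already a fixed point.
Sat(A[~crit U ~recv]) = {Halt, Done, Load, Idle, Sync, Check}
Sat(AX A[~crit U ~recv]) = {s : every successor in {Halt, Done, Load, Idle, Sync, Check}} = {Grant, Sync}
Grant ∈ Sat(AX A[~crit U ~recv]) = {Grant, Sync}, so the formula holds at Grant.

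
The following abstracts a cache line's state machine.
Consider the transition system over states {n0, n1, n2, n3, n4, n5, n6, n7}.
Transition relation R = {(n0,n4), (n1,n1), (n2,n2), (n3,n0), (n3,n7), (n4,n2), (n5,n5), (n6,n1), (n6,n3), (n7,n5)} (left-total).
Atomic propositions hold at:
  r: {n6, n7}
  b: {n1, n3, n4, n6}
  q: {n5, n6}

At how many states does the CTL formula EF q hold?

4

EF q: least fixpoint, start Z0 = {n5, n6}, add states with some successor in Z. Z1 = {n5, n6, n7}; Z2 = {n3, n5, n6, n7}; fixed.
Sat(EF q) = {n3, n5, n6, n7}
|Sat(EF q)| = |{n3, n5, n6, n7}| = 4.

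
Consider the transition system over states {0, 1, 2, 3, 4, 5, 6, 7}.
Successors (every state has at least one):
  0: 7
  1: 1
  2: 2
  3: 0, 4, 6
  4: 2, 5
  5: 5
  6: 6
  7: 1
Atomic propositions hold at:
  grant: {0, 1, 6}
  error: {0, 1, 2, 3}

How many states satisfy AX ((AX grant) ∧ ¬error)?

Sat(AX grant) = {s : every successor in {0, 1, 6}} = {1, 6, 7}
Sat(¬error) = {4, 5, 6, 7}
Sat((AX grant) ∧ ¬error) = {6, 7}
Sat(AX ((AX grant) ∧ ¬error)) = {s : every successor in {6, 7}} = {0, 6}
|Sat(AX ((AX grant) ∧ ¬error))| = |{0, 6}| = 2.

2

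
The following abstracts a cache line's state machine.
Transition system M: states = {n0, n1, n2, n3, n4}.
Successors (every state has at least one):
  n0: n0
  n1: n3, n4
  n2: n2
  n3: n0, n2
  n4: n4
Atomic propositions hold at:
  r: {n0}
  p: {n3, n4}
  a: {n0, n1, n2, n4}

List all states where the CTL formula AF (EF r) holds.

{n0, n1, n3}

EF r: least fixpoint, start Z0 = {n0}, add states with some successor in Z. Z1 = {n0, n3}; Z2 = {n0, n1, n3}; fixed.
Sat(EF r) = {n0, n1, n3}
AF (EF r): least fixpoint, start Z0 = {n0, n1, n3}, add states with every successor in Z. Already a fixed point.
Sat(AF (EF r)) = {n0, n1, n3}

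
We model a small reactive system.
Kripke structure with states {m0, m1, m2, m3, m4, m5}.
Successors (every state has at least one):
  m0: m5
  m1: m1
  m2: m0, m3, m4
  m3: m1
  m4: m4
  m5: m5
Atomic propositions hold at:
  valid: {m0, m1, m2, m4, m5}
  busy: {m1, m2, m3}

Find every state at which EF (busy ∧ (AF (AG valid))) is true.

{m1, m2, m3}

AG valid: greatest fixpoint, start Z0 = {m0, m1, m2, m4, m5}, keep only states in Sat with every successor in Z. Z1 = {m0, m1, m4, m5}; fixed.
Sat(AG valid) = {m0, m1, m4, m5}
AF (AG valid): least fixpoint, start Z0 = {m0, m1, m4, m5}, add states with every successor in Z. Z1 = {m0, m1, m3, m4, m5}; Z2 = {m0, m1, m2, m3, m4, m5}; fixed.
Sat(AF (AG valid)) = {m0, m1, m2, m3, m4, m5}
Sat(busy ∧ (AF (AG valid))) = {m1, m2, m3}
EF (busy ∧ (AF (AG valid))): least fixpoint, start Z0 = {m1, m2, m3}, add states with some successor in Z. Already a fixed point.
Sat(EF (busy ∧ (AF (AG valid)))) = {m1, m2, m3}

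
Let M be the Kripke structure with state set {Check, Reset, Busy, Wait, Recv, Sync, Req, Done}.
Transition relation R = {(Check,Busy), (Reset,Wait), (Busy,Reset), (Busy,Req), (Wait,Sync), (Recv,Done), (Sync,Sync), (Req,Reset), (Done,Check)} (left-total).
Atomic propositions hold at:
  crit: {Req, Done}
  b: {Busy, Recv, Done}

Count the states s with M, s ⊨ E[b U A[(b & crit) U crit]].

4

Sat(b & crit) = {Done}
A[(b & crit) U crit]: least fixpoint, start Z0 = Sat(crit) = {Req, Done}, add states in Sat(b & crit) with every successor in Z. Already a fixed point.
Sat(A[(b & crit) U crit]) = {Req, Done}
E[b U A[(b & crit) U crit]]: least fixpoint, start Z0 = Sat(A[(b & crit) U crit]) = {Req, Done}, add states in Sat(b) with some successor in Z. Z1 = {Busy, Recv, Req, Done}; fixed.
Sat(E[b U A[(b & crit) U crit]]) = {Busy, Recv, Req, Done}
|Sat(E[b U A[(b & crit) U crit]])| = |{Busy, Recv, Req, Done}| = 4.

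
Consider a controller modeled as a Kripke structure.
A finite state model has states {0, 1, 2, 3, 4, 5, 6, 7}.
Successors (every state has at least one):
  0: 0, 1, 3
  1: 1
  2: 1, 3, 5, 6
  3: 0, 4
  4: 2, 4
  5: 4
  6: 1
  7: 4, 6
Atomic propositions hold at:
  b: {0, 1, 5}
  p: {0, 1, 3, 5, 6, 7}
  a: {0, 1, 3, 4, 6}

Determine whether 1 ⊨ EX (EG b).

EG b: greatest fixpoint, start Z0 = {0, 1, 5}, keep only states in Sat with some successor in Z. Z1 = {0, 1}; fixed.
Sat(EG b) = {0, 1}
Sat(EX (EG b)) = {s : some successor in {0, 1}} = {0, 1, 2, 3, 6}
1 ∈ Sat(EX (EG b)) = {0, 1, 2, 3, 6}, so the formula holds at 1.

Yes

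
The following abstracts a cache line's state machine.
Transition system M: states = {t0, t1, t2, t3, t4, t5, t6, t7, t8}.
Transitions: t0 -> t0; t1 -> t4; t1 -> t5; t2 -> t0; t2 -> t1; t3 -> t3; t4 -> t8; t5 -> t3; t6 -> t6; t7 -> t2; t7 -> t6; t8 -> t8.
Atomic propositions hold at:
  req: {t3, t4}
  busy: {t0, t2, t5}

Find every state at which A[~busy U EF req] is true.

Sat(~busy) = {t1, t3, t4, t6, t7, t8}
EF req: least fixpoint, start Z0 = {t3, t4}, add states with some successor in Z. Z1 = {t1, t3, t4, t5}; Z2 = {t1, t2, t3, t4, t5}; Z3 = {t1, t2, t3, t4, t5, t7}; fixed.
Sat(EF req) = {t1, t2, t3, t4, t5, t7}
A[~busy U EF req]: least fixpoint, start Z0 = Sat(EF req) = {t1, t2, t3, t4, t5, t7}, add states in Sat(~busy) with every successor in Z. Already a fixed point.
Sat(A[~busy U EF req]) = {t1, t2, t3, t4, t5, t7}

{t1, t2, t3, t4, t5, t7}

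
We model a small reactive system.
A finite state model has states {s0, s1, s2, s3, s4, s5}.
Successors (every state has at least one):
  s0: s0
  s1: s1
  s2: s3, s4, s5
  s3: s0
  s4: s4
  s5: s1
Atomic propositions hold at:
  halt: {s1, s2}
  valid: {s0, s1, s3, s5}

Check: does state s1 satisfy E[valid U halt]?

Yes

E[valid U halt]: least fixpoint, start Z0 = Sat(halt) = {s1, s2}, add states in Sat(valid) with some successor in Z. Z1 = {s1, s2, s5}; fixed.
Sat(E[valid U halt]) = {s1, s2, s5}
s1 ∈ Sat(E[valid U halt]) = {s1, s2, s5}, so the formula holds at s1.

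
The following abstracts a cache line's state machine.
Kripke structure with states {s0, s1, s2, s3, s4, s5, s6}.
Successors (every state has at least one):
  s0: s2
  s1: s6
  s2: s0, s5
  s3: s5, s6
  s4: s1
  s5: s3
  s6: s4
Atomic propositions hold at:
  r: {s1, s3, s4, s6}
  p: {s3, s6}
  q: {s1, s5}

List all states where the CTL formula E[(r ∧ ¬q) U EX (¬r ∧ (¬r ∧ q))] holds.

Sat(¬q) = {s0, s2, s3, s4, s6}
Sat(r ∧ ¬q) = {s3, s4, s6}
Sat(¬r) = {s0, s2, s5}
Sat(¬r ∧ q) = {s5}
Sat(¬r ∧ (¬r ∧ q)) = {s5}
Sat(EX (¬r ∧ (¬r ∧ q))) = {s : some successor in {s5}} = {s2, s3}
E[(r ∧ ¬q) U EX (¬r ∧ (¬r ∧ q))]: least fixpoint, start Z0 = Sat(EX (¬r ∧ (¬r ∧ q))) = {s2, s3}, add states in Sat(r ∧ ¬q) with some successor in Z. Already a fixed point.
Sat(E[(r ∧ ¬q) U EX (¬r ∧ (¬r ∧ q))]) = {s2, s3}

{s2, s3}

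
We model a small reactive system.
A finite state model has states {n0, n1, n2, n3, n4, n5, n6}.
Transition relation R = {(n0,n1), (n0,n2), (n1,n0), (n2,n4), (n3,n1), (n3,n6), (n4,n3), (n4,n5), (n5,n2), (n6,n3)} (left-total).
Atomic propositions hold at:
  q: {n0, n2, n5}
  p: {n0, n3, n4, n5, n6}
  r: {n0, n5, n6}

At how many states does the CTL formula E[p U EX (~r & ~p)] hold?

5

Sat(~r) = {n1, n2, n3, n4}
Sat(~p) = {n1, n2}
Sat(~r & ~p) = {n1, n2}
Sat(EX (~r & ~p)) = {s : some successor in {n1, n2}} = {n0, n3, n5}
E[p U EX (~r & ~p)]: least fixpoint, start Z0 = Sat(EX (~r & ~p)) = {n0, n3, n5}, add states in Sat(p) with some successor in Z. Z1 = {n0, n3, n4, n5, n6}; fixed.
Sat(E[p U EX (~r & ~p)]) = {n0, n3, n4, n5, n6}
|Sat(E[p U EX (~r & ~p)])| = |{n0, n3, n4, n5, n6}| = 5.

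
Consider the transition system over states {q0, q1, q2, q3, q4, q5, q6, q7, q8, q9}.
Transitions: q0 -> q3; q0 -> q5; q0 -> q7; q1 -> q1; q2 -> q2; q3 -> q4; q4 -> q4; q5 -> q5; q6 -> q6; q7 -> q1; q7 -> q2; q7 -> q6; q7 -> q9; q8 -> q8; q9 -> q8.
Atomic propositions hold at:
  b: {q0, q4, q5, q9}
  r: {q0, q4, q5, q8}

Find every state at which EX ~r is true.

{q0, q1, q2, q6, q7}

Sat(~r) = {q1, q2, q3, q6, q7, q9}
Sat(EX ~r) = {s : some successor in {q1, q2, q3, q6, q7, q9}} = {q0, q1, q2, q6, q7}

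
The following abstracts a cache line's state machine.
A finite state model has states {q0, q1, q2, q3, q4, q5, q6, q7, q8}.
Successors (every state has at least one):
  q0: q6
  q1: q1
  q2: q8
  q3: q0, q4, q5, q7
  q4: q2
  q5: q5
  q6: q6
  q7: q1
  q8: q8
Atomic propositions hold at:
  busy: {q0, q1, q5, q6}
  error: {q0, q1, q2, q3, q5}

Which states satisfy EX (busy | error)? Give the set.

Sat(busy | error) = {q0, q1, q2, q3, q5, q6}
Sat(EX (busy | error)) = {s : some successor in {q0, q1, q2, q3, q5, q6}} = {q0, q1, q3, q4, q5, q6, q7}

{q0, q1, q3, q4, q5, q6, q7}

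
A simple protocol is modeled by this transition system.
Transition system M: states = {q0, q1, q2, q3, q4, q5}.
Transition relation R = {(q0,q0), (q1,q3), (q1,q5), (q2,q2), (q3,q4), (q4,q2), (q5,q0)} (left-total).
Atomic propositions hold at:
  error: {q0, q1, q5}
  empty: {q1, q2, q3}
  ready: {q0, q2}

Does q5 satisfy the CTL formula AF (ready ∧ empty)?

No

Sat(ready ∧ empty) = {q2}
AF (ready ∧ empty): least fixpoint, start Z0 = {q2}, add states with every successor in Z. Z1 = {q2, q4}; Z2 = {q2, q3, q4}; fixed.
Sat(AF (ready ∧ empty)) = {q2, q3, q4}
q5 ∉ Sat(AF (ready ∧ empty)) = {q2, q3, q4}, so the formula does not hold at q5.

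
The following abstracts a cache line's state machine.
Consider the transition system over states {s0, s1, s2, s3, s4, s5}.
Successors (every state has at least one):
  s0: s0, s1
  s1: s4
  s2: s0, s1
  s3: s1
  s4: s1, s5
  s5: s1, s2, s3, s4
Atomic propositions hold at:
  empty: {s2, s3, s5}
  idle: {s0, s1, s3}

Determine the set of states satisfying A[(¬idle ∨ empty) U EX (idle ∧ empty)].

Sat(¬idle) = {s2, s4, s5}
Sat(¬idle ∨ empty) = {s2, s3, s4, s5}
Sat(idle ∧ empty) = {s3}
Sat(EX (idle ∧ empty)) = {s : some successor in {s3}} = {s5}
A[(¬idle ∨ empty) U EX (idle ∧ empty)]: least fixpoint, start Z0 = Sat(EX (idle ∧ empty)) = {s5}, add states in Sat(¬idle ∨ empty) with every successor in Z. Already a fixed point.
Sat(A[(¬idle ∨ empty) U EX (idle ∧ empty)]) = {s5}

{s5}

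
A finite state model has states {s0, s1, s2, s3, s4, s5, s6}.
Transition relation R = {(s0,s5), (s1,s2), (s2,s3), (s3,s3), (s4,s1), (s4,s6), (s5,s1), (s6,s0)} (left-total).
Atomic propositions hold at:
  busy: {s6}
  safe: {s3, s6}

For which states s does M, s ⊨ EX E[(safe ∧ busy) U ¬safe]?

{s0, s1, s4, s5, s6}

Sat(safe ∧ busy) = {s6}
Sat(¬safe) = {s0, s1, s2, s4, s5}
E[(safe ∧ busy) U ¬safe]: least fixpoint, start Z0 = Sat(¬safe) = {s0, s1, s2, s4, s5}, add states in Sat(safe ∧ busy) with some successor in Z. Z1 = {s0, s1, s2, s4, s5, s6}; fixed.
Sat(E[(safe ∧ busy) U ¬safe]) = {s0, s1, s2, s4, s5, s6}
Sat(EX E[(safe ∧ busy) U ¬safe]) = {s : some successor in {s0, s1, s2, s4, s5, s6}} = {s0, s1, s4, s5, s6}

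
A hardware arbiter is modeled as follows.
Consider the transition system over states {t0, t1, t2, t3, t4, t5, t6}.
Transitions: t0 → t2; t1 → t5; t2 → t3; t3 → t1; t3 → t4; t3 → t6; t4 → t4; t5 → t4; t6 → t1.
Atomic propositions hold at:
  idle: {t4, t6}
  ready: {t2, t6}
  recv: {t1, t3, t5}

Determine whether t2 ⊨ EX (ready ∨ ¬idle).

Sat(¬idle) = {t0, t1, t2, t3, t5}
Sat(ready ∨ ¬idle) = {t0, t1, t2, t3, t5, t6}
Sat(EX (ready ∨ ¬idle)) = {s : some successor in {t0, t1, t2, t3, t5, t6}} = {t0, t1, t2, t3, t6}
t2 ∈ Sat(EX (ready ∨ ¬idle)) = {t0, t1, t2, t3, t6}, so the formula holds at t2.

Yes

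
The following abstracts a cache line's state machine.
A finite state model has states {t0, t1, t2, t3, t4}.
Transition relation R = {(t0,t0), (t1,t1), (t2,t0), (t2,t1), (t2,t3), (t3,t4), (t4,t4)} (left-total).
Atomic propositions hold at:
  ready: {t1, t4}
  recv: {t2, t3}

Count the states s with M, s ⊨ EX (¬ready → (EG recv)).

4

Sat(¬ready) = {t0, t2, t3}
EG recv: greatest fixpoint, start Z0 = {t2, t3}, keep only states in Sat with some successor in Z. Z1 = {t2}; Z2 = ∅; fixed.
Sat(EG recv) = ∅
Sat(¬ready → (EG recv)) = {t1, t4}
Sat(EX (¬ready → (EG recv))) = {s : some successor in {t1, t4}} = {t1, t2, t3, t4}
|Sat(EX (¬ready → (EG recv)))| = |{t1, t2, t3, t4}| = 4.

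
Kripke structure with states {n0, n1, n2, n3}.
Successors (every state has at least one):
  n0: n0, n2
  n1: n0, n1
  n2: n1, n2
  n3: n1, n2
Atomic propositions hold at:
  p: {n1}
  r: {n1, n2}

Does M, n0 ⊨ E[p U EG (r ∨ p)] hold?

No

Sat(r ∨ p) = {n1, n2}
EG (r ∨ p): greatest fixpoint, start Z0 = {n1, n2}, keep only states in Sat with some successor in Z. Already a fixed point.
Sat(EG (r ∨ p)) = {n1, n2}
E[p U EG (r ∨ p)]: least fixpoint, start Z0 = Sat(EG (r ∨ p)) = {n1, n2}, add states in Sat(p) with some successor in Z. Already a fixed point.
Sat(E[p U EG (r ∨ p)]) = {n1, n2}
n0 ∉ Sat(E[p U EG (r ∨ p)]) = {n1, n2}, so the formula does not hold at n0.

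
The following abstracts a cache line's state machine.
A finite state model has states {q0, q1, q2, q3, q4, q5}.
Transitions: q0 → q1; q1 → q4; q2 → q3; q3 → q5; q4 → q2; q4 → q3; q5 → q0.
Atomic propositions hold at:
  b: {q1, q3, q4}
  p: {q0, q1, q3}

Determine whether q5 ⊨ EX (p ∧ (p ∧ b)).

No

Sat(p ∧ b) = {q1, q3}
Sat(p ∧ (p ∧ b)) = {q1, q3}
Sat(EX (p ∧ (p ∧ b))) = {s : some successor in {q1, q3}} = {q0, q2, q4}
q5 ∉ Sat(EX (p ∧ (p ∧ b))) = {q0, q2, q4}, so the formula does not hold at q5.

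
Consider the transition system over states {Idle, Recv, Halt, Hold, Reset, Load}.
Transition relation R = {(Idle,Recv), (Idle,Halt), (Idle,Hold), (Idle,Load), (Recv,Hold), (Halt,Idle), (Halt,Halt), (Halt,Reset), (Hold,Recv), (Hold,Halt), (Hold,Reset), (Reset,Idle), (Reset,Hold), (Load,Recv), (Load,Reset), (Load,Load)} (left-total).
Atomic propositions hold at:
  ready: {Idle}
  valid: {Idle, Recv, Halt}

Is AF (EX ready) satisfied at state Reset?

Sat(EX ready) = {s : some successor in {Idle}} = {Halt, Reset}
AF (EX ready): least fixpoint, start Z0 = {Halt, Reset}, add states with every successor in Z. Already a fixed point.
Sat(AF (EX ready)) = {Halt, Reset}
Reset ∈ Sat(AF (EX ready)) = {Halt, Reset}, so the formula holds at Reset.

Yes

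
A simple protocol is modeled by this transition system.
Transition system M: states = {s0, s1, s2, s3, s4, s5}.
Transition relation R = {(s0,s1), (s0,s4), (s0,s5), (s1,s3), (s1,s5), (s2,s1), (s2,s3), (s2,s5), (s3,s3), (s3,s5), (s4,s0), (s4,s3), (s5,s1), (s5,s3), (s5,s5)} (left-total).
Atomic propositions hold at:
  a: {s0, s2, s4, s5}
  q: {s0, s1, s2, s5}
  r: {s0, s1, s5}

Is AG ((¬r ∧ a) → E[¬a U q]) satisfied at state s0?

No

Sat(¬r) = {s2, s3, s4}
Sat(¬r ∧ a) = {s2, s4}
Sat(¬a) = {s1, s3}
E[¬a U q]: least fixpoint, start Z0 = Sat(q) = {s0, s1, s2, s5}, add states in Sat(¬a) with some successor in Z. Z1 = {s0, s1, s2, s3, s5}; fixed.
Sat(E[¬a U q]) = {s0, s1, s2, s3, s5}
Sat((¬r ∧ a) → E[¬a U q]) = {s0, s1, s2, s3, s5}
AG ((¬r ∧ a) → E[¬a U q]): greatest fixpoint, start Z0 = {s0, s1, s2, s3, s5}, keep only states in Sat with every successor in Z. Z1 = {s1, s2, s3, s5}; fixed.
Sat(AG ((¬r ∧ a) → E[¬a U q])) = {s1, s2, s3, s5}
s0 ∉ Sat(AG ((¬r ∧ a) → E[¬a U q])) = {s1, s2, s3, s5}, so the formula does not hold at s0.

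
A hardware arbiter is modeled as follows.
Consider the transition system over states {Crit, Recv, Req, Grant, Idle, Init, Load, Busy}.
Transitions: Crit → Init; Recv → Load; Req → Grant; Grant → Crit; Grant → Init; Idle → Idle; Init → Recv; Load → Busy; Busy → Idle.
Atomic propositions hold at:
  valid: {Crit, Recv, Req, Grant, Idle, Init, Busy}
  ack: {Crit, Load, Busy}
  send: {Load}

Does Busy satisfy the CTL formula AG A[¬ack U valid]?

Sat(¬ack) = {Recv, Req, Grant, Idle, Init}
A[¬ack U valid]: least fixpoint, start Z0 = Sat(valid) = {Crit, Recv, Req, Grant, Idle, Init, Busy}, add states in Sat(¬ack) with every successor in Z. Already a fixed point.
Sat(A[¬ack U valid]) = {Crit, Recv, Req, Grant, Idle, Init, Busy}
AG A[¬ack U valid]: greatest fixpoint, start Z0 = {Crit, Recv, Req, Grant, Idle, Init, Busy}, keep only states in Sat with every successor in Z. Z1 = {Crit, Req, Grant, Idle, Init, Busy}; Z2 = {Crit, Req, Grant, Idle, Busy}; Z3 = {Req, Idle, Busy}; Z4 = {Idle, Busy}; fixed.
Sat(AG A[¬ack U valid]) = {Idle, Busy}
Busy ∈ Sat(AG A[¬ack U valid]) = {Idle, Busy}, so the formula holds at Busy.

Yes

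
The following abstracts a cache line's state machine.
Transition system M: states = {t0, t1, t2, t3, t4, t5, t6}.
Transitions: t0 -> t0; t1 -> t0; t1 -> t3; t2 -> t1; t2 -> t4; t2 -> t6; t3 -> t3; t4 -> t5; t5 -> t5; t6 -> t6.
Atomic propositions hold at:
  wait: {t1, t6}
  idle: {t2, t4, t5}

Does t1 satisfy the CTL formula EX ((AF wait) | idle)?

AF wait: least fixpoint, start Z0 = {t1, t6}, add states with every successor in Z. Already a fixed point.
Sat(AF wait) = {t1, t6}
Sat((AF wait) | idle) = {t1, t2, t4, t5, t6}
Sat(EX ((AF wait) | idle)) = {s : some successor in {t1, t2, t4, t5, t6}} = {t2, t4, t5, t6}
t1 ∉ Sat(EX ((AF wait) | idle)) = {t2, t4, t5, t6}, so the formula does not hold at t1.

No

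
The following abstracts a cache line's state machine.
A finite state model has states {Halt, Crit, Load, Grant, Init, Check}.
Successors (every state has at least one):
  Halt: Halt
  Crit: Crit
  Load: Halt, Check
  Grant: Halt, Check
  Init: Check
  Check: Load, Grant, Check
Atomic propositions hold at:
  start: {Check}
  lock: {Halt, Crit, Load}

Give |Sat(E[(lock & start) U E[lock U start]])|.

Sat(lock & start) = ∅
E[lock U start]: least fixpoint, start Z0 = Sat(start) = {Check}, add states in Sat(lock) with some successor in Z. Z1 = {Load, Check}; fixed.
Sat(E[lock U start]) = {Load, Check}
E[(lock & start) U E[lock U start]]: least fixpoint, start Z0 = Sat(E[lock U start]) = {Load, Check}, add states in Sat(lock & start) with some successor in Z. Already a fixed point.
Sat(E[(lock & start) U E[lock U start]]) = {Load, Check}
|Sat(E[(lock & start) U E[lock U start]])| = |{Load, Check}| = 2.

2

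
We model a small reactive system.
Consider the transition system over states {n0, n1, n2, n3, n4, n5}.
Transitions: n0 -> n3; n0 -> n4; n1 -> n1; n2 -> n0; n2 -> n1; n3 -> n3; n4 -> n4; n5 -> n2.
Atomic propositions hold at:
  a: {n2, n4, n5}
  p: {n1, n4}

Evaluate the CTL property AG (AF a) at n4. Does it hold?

Yes

AF a: least fixpoint, start Z0 = {n2, n4, n5}, add states with every successor in Z. Already a fixed point.
Sat(AF a) = {n2, n4, n5}
AG (AF a): greatest fixpoint, start Z0 = {n2, n4, n5}, keep only states in Sat with every successor in Z. Z1 = {n4, n5}; Z2 = {n4}; fixed.
Sat(AG (AF a)) = {n4}
n4 ∈ Sat(AG (AF a)) = {n4}, so the formula holds at n4.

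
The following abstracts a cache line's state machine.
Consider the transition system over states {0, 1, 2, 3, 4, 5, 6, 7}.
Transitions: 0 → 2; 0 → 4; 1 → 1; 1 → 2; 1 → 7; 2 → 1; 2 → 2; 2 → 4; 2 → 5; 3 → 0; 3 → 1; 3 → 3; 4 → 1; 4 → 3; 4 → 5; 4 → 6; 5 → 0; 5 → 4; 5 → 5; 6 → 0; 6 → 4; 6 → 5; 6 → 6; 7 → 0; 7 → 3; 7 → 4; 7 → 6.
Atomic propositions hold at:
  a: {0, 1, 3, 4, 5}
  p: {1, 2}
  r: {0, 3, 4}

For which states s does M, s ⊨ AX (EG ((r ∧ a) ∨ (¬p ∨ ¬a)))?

Sat(r ∧ a) = {0, 3, 4}
Sat(¬p) = {0, 3, 4, 5, 6, 7}
Sat(¬a) = {2, 6, 7}
Sat(¬p ∨ ¬a) = {0, 2, 3, 4, 5, 6, 7}
Sat((r ∧ a) ∨ (¬p ∨ ¬a)) = {0, 2, 3, 4, 5, 6, 7}
EG ((r ∧ a) ∨ (¬p ∨ ¬a)): greatest fixpoint, start Z0 = {0, 2, 3, 4, 5, 6, 7}, keep only states in Sat with some successor in Z. Already a fixed point.
Sat(EG ((r ∧ a) ∨ (¬p ∨ ¬a))) = {0, 2, 3, 4, 5, 6, 7}
Sat(AX (EG ((r ∧ a) ∨ (¬p ∨ ¬a)))) = {s : every successor in {0, 2, 3, 4, 5, 6, 7}} = {0, 5, 6, 7}

{0, 5, 6, 7}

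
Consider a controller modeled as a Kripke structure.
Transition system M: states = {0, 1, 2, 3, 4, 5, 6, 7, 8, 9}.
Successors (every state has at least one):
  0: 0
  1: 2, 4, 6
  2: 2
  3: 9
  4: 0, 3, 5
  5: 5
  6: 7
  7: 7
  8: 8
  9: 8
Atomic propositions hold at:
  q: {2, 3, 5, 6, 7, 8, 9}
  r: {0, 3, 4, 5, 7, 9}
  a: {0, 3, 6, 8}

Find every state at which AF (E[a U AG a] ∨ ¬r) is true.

AG a: greatest fixpoint, start Z0 = {0, 3, 6, 8}, keep only states in Sat with every successor in Z. Z1 = {0, 8}; fixed.
Sat(AG a) = {0, 8}
E[a U AG a]: least fixpoint, start Z0 = Sat(AG a) = {0, 8}, add states in Sat(a) with some successor in Z. Already a fixed point.
Sat(E[a U AG a]) = {0, 8}
Sat(¬r) = {1, 2, 6, 8}
Sat(E[a U AG a] ∨ ¬r) = {0, 1, 2, 6, 8}
AF (E[a U AG a] ∨ ¬r): least fixpoint, start Z0 = {0, 1, 2, 6, 8}, add states with every successor in Z. Z1 = {0, 1, 2, 6, 8, 9}; Z2 = {0, 1, 2, 3, 6, 8, 9}; fixed.
Sat(AF (E[a U AG a] ∨ ¬r)) = {0, 1, 2, 3, 6, 8, 9}

{0, 1, 2, 3, 6, 8, 9}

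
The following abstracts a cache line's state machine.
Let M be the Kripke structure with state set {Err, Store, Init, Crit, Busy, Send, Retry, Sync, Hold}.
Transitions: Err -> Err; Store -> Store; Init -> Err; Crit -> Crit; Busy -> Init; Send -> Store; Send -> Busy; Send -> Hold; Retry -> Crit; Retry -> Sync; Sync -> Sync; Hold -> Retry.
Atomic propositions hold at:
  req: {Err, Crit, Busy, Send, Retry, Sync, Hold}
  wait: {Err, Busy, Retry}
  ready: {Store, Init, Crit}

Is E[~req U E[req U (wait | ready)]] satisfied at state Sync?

Sat(~req) = {Store, Init}
Sat(wait | ready) = {Err, Store, Init, Crit, Busy, Retry}
E[req U (wait | ready)]: least fixpoint, start Z0 = Sat((wait | ready)) = {Err, Store, Init, Crit, Busy, Retry}, add states in Sat(req) with some successor in Z. Z1 = {Err, Store, Init, Crit, Busy, Send, Retry, Hold}; fixed.
Sat(E[req U (wait | ready)]) = {Err, Store, Init, Crit, Busy, Send, Retry, Hold}
E[~req U E[req U (wait | ready)]]: least fixpoint, start Z0 = Sat(E[req U (wait | ready)]) = {Err, Store, Init, Crit, Busy, Send, Retry, Hold}, add states in Sat(~req) with some successor in Z. Already a fixed point.
Sat(E[~req U E[req U (wait | ready)]]) = {Err, Store, Init, Crit, Busy, Send, Retry, Hold}
Sync ∉ Sat(E[~req U E[req U (wait | ready)]]) = {Err, Store, Init, Crit, Busy, Send, Retry, Hold}, so the formula does not hold at Sync.

No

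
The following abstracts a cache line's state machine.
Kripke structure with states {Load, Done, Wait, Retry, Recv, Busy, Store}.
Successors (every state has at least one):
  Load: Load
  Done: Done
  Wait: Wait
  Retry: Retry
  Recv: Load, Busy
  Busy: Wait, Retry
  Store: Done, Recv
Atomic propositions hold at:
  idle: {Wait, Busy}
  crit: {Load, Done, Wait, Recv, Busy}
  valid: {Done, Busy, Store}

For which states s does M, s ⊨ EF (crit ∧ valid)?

{Done, Recv, Busy, Store}

Sat(crit ∧ valid) = {Done, Busy}
EF (crit ∧ valid): least fixpoint, start Z0 = {Done, Busy}, add states with some successor in Z. Z1 = {Done, Recv, Busy, Store}; fixed.
Sat(EF (crit ∧ valid)) = {Done, Recv, Busy, Store}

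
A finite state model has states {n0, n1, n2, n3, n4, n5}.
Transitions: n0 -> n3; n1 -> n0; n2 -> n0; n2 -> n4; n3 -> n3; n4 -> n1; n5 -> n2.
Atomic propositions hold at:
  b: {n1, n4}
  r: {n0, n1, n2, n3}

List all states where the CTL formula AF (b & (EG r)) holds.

{n1, n4}

EG r: greatest fixpoint, start Z0 = {n0, n1, n2, n3}, keep only states in Sat with some successor in Z. Already a fixed point.
Sat(EG r) = {n0, n1, n2, n3}
Sat(b & (EG r)) = {n1}
AF (b & (EG r)): least fixpoint, start Z0 = {n1}, add states with every successor in Z. Z1 = {n1, n4}; fixed.
Sat(AF (b & (EG r))) = {n1, n4}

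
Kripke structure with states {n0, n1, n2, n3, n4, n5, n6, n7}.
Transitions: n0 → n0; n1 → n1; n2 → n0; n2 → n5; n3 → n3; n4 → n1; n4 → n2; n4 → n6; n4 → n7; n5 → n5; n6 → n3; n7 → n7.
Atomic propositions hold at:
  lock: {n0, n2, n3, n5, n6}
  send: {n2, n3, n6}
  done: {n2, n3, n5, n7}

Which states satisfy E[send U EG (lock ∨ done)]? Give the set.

Sat(lock ∨ done) = {n0, n2, n3, n5, n6, n7}
EG (lock ∨ done): greatest fixpoint, start Z0 = {n0, n2, n3, n5, n6, n7}, keep only states in Sat with some successor in Z. Already a fixed point.
Sat(EG (lock ∨ done)) = {n0, n2, n3, n5, n6, n7}
E[send U EG (lock ∨ done)]: least fixpoint, start Z0 = Sat(EG (lock ∨ done)) = {n0, n2, n3, n5, n6, n7}, add states in Sat(send) with some successor in Z. Already a fixed point.
Sat(E[send U EG (lock ∨ done)]) = {n0, n2, n3, n5, n6, n7}

{n0, n2, n3, n5, n6, n7}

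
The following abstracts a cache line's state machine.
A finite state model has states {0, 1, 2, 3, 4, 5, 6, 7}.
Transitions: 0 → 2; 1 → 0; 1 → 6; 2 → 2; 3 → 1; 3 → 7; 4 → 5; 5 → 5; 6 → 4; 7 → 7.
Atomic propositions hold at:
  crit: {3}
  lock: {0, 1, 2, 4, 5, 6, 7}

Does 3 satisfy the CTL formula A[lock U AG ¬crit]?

Sat(¬crit) = {0, 1, 2, 4, 5, 6, 7}
AG ¬crit: greatest fixpoint, start Z0 = {0, 1, 2, 4, 5, 6, 7}, keep only states in Sat with every successor in Z. Already a fixed point.
Sat(AG ¬crit) = {0, 1, 2, 4, 5, 6, 7}
A[lock U AG ¬crit]: least fixpoint, start Z0 = Sat(AG ¬crit) = {0, 1, 2, 4, 5, 6, 7}, add states in Sat(lock) with every successor in Z. Already a fixed point.
Sat(A[lock U AG ¬crit]) = {0, 1, 2, 4, 5, 6, 7}
3 ∉ Sat(A[lock U AG ¬crit]) = {0, 1, 2, 4, 5, 6, 7}, so the formula does not hold at 3.

No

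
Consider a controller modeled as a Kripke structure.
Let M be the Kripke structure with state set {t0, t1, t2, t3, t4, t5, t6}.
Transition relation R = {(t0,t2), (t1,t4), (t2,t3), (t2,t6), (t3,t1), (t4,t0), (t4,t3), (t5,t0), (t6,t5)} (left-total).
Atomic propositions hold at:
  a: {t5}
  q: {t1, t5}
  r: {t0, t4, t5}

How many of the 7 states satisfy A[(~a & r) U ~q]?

5

Sat(~a) = {t0, t1, t2, t3, t4, t6}
Sat(~a & r) = {t0, t4}
Sat(~q) = {t0, t2, t3, t4, t6}
A[(~a & r) U ~q]: least fixpoint, start Z0 = Sat(~q) = {t0, t2, t3, t4, t6}, add states in Sat(~a & r) with every successor in Z. Already a fixed point.
Sat(A[(~a & r) U ~q]) = {t0, t2, t3, t4, t6}
|Sat(A[(~a & r) U ~q])| = |{t0, t2, t3, t4, t6}| = 5.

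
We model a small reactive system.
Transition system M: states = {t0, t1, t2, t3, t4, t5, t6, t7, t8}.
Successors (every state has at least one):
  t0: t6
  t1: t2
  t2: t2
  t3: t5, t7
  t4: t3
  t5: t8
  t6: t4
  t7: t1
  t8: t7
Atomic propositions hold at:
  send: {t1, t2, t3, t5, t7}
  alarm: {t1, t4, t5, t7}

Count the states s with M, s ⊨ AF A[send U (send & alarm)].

Sat(send & alarm) = {t1, t5, t7}
A[send U (send & alarm)]: least fixpoint, start Z0 = Sat((send & alarm)) = {t1, t5, t7}, add states in Sat(send) with every successor in Z. Z1 = {t1, t3, t5, t7}; fixed.
Sat(A[send U (send & alarm)]) = {t1, t3, t5, t7}
AF A[send U (send & alarm)]: least fixpoint, start Z0 = {t1, t3, t5, t7}, add states with every successor in Z. Z1 = {t1, t3, t4, t5, t7, t8}; Z2 = {t1, t3, t4, t5, t6, t7, t8}; Z3 = {t0, t1, t3, t4, t5, t6, t7, t8}; fixed.
Sat(AF A[send U (send & alarm)]) = {t0, t1, t3, t4, t5, t6, t7, t8}
|Sat(AF A[send U (send & alarm)])| = |{t0, t1, t3, t4, t5, t6, t7, t8}| = 8.

8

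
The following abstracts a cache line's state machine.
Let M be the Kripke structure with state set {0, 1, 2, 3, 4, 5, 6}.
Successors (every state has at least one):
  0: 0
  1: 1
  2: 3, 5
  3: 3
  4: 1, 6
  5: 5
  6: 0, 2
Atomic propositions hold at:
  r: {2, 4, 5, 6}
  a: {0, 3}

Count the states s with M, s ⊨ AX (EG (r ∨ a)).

5

Sat(r ∨ a) = {0, 2, 3, 4, 5, 6}
EG (r ∨ a): greatest fixpoint, start Z0 = {0, 2, 3, 4, 5, 6}, keep only states in Sat with some successor in Z. Already a fixed point.
Sat(EG (r ∨ a)) = {0, 2, 3, 4, 5, 6}
Sat(AX (EG (r ∨ a))) = {s : every successor in {0, 2, 3, 4, 5, 6}} = {0, 2, 3, 5, 6}
|Sat(AX (EG (r ∨ a)))| = |{0, 2, 3, 5, 6}| = 5.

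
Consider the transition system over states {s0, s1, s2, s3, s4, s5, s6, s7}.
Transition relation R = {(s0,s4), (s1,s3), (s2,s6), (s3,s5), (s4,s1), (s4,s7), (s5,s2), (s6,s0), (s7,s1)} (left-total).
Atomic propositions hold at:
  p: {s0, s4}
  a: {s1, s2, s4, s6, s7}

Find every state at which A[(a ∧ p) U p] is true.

{s0, s4}

Sat(a ∧ p) = {s4}
A[(a ∧ p) U p]: least fixpoint, start Z0 = Sat(p) = {s0, s4}, add states in Sat(a ∧ p) with every successor in Z. Already a fixed point.
Sat(A[(a ∧ p) U p]) = {s0, s4}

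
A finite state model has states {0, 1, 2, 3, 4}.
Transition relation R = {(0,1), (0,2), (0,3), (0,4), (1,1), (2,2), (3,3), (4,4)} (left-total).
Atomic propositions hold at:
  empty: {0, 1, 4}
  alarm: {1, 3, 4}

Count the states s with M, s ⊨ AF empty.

AF empty: least fixpoint, start Z0 = {0, 1, 4}, add states with every successor in Z. Already a fixed point.
Sat(AF empty) = {0, 1, 4}
|Sat(AF empty)| = |{0, 1, 4}| = 3.

3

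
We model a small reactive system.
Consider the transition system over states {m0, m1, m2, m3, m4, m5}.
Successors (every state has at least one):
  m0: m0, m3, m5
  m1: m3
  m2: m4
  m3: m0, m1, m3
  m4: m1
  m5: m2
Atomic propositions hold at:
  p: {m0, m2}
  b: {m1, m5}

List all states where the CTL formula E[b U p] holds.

{m0, m2, m5}

E[b U p]: least fixpoint, start Z0 = Sat(p) = {m0, m2}, add states in Sat(b) with some successor in Z. Z1 = {m0, m2, m5}; fixed.
Sat(E[b U p]) = {m0, m2, m5}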